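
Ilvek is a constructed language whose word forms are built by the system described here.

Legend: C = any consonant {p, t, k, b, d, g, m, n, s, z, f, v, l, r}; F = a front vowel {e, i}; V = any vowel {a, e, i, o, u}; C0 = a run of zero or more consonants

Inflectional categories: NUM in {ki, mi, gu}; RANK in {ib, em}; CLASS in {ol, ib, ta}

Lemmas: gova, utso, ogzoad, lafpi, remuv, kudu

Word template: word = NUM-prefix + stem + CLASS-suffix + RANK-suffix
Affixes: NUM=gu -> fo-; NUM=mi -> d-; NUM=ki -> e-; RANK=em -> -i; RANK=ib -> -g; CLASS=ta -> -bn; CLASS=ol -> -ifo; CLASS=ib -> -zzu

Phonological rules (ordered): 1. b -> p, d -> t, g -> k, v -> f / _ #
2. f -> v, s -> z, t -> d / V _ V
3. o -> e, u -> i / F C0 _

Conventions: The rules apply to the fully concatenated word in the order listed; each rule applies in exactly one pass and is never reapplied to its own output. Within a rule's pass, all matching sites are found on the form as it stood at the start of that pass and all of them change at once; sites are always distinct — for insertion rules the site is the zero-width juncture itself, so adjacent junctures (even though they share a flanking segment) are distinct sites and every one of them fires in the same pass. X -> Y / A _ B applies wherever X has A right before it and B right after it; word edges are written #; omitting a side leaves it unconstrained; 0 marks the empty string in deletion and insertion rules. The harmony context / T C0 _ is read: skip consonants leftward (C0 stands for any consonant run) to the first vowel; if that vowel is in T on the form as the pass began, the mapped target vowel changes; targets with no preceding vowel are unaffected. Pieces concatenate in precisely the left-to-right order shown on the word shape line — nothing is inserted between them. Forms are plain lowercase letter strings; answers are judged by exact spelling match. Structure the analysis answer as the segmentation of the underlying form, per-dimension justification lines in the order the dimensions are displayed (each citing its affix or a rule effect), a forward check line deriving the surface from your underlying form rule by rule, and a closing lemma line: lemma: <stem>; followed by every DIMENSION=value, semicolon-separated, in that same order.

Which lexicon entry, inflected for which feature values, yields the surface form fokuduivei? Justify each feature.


underlying: fo-kudu-ifo-i
NUM=gu - signalled by the affix fo-
RANK=em - signalled by the affix -i
CLASS=ol - signalled by the affix -ifo
check: fokuduifoi -> fokuduifoi -> fokuduivoi -> fokuduivei
lemma: kudu; NUM=gu; RANK=em; CLASS=ol


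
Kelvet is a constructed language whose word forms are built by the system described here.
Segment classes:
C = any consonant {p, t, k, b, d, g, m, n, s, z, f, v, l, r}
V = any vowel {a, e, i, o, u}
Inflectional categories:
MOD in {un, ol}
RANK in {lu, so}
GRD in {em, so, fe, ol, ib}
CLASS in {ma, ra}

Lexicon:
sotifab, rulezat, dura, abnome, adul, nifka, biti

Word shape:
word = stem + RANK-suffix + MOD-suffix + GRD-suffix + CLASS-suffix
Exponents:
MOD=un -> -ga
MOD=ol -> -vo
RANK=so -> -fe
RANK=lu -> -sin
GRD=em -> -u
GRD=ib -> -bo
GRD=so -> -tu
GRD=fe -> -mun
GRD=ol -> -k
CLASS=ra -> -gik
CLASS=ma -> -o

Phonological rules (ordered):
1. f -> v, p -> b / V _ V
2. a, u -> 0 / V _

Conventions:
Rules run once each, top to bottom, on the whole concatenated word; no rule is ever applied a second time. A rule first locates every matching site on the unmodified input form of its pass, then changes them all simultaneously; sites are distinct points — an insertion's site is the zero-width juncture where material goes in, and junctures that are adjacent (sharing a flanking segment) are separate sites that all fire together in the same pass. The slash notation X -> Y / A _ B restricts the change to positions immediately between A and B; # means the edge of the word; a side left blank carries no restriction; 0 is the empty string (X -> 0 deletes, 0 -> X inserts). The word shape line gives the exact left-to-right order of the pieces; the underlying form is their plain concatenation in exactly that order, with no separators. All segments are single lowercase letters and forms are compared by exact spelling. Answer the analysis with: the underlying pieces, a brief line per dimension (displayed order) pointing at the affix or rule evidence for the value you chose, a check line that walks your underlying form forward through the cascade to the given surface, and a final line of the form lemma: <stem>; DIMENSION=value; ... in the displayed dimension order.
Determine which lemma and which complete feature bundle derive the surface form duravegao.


underlying: dura-fe-ga-u-o
MOD=un - signalled by the affix -ga
RANK=so - signalled by the affix -fe
GRD=em - signalled by the affix -u
CLASS=ma - signalled by the affix -o
check: durafegauo -> duravegauo -> duravegao
lemma: dura; MOD=un; RANK=so; GRD=em; CLASS=ma


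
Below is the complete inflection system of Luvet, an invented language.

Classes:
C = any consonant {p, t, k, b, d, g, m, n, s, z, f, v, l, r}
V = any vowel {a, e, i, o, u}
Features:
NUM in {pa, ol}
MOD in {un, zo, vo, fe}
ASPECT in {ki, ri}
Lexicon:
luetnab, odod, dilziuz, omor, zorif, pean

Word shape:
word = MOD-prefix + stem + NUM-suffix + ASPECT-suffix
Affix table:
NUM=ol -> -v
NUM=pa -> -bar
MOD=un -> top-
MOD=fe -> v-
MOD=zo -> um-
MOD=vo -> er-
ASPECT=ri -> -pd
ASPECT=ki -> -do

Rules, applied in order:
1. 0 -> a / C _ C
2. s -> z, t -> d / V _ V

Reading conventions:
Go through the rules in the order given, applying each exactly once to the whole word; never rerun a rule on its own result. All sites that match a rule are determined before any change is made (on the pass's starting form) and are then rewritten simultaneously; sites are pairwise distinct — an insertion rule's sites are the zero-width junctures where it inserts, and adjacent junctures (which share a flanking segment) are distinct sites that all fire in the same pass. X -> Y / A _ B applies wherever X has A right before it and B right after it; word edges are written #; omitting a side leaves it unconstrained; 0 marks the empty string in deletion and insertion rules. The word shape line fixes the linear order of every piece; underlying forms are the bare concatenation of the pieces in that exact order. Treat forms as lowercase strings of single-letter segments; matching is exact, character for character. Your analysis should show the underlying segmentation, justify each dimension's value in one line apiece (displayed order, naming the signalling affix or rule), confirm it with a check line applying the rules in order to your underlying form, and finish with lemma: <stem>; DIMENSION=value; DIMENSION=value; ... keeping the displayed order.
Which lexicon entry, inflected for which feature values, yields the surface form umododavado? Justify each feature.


underlying: um-odod-v-do
NUM=ol - signalled by the affix -v
MOD=zo - signalled by the affix um-
ASPECT=ki - signalled by the affix -do
check: umododvdo -> umododavado -> umododavado
lemma: odod; NUM=ol; MOD=zo; ASPECT=ki


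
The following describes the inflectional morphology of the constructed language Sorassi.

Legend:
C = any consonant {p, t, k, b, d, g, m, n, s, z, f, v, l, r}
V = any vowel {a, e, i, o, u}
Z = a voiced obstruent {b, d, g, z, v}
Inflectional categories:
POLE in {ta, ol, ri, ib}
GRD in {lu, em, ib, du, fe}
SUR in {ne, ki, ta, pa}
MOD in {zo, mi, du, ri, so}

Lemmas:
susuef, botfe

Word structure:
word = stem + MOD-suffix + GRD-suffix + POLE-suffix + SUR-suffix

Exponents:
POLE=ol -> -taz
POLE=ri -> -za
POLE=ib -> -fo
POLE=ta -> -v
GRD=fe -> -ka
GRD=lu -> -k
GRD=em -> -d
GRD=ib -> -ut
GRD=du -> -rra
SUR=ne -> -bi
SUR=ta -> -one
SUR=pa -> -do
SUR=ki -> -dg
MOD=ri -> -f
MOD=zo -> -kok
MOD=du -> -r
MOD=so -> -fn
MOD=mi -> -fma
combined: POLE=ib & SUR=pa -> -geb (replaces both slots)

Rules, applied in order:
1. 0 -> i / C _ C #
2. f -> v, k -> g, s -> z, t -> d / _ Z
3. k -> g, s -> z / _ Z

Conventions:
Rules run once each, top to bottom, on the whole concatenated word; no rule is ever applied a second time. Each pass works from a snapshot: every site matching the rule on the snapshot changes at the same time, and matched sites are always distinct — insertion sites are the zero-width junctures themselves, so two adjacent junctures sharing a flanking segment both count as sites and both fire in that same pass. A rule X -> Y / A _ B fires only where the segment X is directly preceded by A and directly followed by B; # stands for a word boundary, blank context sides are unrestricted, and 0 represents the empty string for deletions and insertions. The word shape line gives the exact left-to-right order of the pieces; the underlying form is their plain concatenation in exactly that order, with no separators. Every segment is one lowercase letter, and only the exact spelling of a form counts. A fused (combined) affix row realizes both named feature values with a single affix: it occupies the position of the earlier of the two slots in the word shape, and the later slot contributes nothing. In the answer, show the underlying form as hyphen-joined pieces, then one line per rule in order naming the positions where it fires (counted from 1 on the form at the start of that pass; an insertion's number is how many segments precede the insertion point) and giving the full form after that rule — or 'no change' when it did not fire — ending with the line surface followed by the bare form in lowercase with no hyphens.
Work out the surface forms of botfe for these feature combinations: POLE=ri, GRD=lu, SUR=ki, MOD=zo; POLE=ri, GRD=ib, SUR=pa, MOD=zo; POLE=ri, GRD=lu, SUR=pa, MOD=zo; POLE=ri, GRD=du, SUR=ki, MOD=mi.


cell POLE=ri, GRD=lu, SUR=ki, MOD=zo:
underlying: botfe-kok-k-za-dg
1. 0 -> i / C _ C #: inserts after position(s) 12: botfekokkzadig
2. f -> v, k -> g, s -> z, t -> d / _ Z: fires at position(s) 9: botfekokgzadig
3. k -> g, s -> z / _ Z: fires at position(s) 8: botfekoggzadig
surface: botfekoggzadig

cell POLE=ri, GRD=ib, SUR=pa, MOD=zo:
underlying: botfe-kok-ut-za-do
1. 0 -> i / C _ C #: no change
2. f -> v, k -> g, s -> z, t -> d / _ Z: fires at position(s) 10: botfekokudzado
3. k -> g, s -> z / _ Z: no change
surface: botfekokudzado

cell POLE=ri, GRD=lu, SUR=pa, MOD=zo:
underlying: botfe-kok-k-za-do
1. 0 -> i / C _ C #: no change
2. f -> v, k -> g, s -> z, t -> d / _ Z: fires at position(s) 9: botfekokgzado
3. k -> g, s -> z / _ Z: fires at position(s) 8: botfekoggzado
surface: botfekoggzado

cell POLE=ri, GRD=du, SUR=ki, MOD=mi:
underlying: botfe-fma-rra-za-dg
1. 0 -> i / C _ C #: inserts after position(s) 14: botfefmarrazadig
2. f -> v, k -> g, s -> z, t -> d / _ Z: no change
3. k -> g, s -> z / _ Z: no change
surface: botfefmarrazadig


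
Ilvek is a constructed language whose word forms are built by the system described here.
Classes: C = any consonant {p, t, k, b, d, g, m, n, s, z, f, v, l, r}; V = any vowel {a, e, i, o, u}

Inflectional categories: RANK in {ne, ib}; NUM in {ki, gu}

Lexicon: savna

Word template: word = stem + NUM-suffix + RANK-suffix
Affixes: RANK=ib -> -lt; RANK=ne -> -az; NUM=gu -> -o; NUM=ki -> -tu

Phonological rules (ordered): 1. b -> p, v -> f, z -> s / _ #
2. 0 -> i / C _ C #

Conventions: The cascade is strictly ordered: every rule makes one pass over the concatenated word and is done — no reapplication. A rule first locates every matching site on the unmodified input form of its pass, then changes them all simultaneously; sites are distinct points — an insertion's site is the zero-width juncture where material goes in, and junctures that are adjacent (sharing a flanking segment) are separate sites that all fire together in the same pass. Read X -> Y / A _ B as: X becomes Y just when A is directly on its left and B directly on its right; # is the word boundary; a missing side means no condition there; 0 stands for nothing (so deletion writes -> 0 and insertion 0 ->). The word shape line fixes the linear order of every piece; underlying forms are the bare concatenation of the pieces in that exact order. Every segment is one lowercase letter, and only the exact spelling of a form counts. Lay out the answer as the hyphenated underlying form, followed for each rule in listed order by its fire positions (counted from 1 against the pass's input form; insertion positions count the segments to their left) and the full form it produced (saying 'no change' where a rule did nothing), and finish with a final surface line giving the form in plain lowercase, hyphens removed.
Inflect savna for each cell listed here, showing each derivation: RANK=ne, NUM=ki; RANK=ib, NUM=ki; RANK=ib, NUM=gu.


cell RANK=ne, NUM=ki:
underlying: savna-tu-az
1. b -> p, v -> f, z -> s / _ #: fires at position(s) 9: savnatuas
2. 0 -> i / C _ C #: no change
surface: savnatuas

cell RANK=ib, NUM=ki:
underlying: savna-tu-lt
1. b -> p, v -> f, z -> s / _ #: no change
2. 0 -> i / C _ C #: inserts after position(s) 8: savnatulit
surface: savnatulit

cell RANK=ib, NUM=gu:
underlying: savna-o-lt
1. b -> p, v -> f, z -> s / _ #: no change
2. 0 -> i / C _ C #: inserts after position(s) 7: savnaolit
surface: savnaolit


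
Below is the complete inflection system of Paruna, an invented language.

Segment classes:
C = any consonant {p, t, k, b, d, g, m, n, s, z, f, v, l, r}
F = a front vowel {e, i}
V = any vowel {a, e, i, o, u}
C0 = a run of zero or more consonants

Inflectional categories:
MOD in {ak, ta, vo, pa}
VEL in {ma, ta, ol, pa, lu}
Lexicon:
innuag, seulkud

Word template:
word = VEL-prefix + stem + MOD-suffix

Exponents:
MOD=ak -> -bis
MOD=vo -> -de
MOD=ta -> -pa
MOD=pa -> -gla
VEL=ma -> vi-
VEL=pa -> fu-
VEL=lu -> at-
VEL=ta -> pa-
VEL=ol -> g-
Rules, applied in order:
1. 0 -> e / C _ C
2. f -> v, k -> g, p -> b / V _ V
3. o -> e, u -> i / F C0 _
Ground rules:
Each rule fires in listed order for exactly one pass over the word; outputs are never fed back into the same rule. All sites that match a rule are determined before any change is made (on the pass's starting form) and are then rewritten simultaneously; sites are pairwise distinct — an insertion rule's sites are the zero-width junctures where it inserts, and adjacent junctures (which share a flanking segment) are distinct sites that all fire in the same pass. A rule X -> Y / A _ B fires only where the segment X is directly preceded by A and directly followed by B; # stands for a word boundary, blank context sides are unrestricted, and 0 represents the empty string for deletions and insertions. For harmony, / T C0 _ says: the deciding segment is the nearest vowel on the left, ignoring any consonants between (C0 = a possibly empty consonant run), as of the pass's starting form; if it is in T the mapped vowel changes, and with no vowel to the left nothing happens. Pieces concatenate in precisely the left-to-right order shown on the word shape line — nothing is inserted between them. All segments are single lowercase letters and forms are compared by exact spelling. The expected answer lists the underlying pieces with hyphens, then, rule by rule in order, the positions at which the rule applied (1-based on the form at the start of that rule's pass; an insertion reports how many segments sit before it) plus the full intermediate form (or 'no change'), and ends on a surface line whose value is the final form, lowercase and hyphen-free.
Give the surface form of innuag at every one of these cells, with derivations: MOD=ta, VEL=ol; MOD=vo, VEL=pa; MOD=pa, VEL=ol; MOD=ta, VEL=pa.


cell MOD=ta, VEL=ol:
underlying: g-innuag-pa
1. 0 -> e / C _ C: inserts after position(s) 3, 7: ginenuagepa
2. f -> v, k -> g, p -> b / V _ V: fires at position(s) 10: ginenuageba
3. o -> e, u -> i / F C0 _: fires at position(s) 6: gineniageba
surface: gineniageba

cell MOD=vo, VEL=pa:
underlying: fu-innuag-de
1. 0 -> e / C _ C: inserts after position(s) 4, 8: fuinenuagede
2. f -> v, k -> g, p -> b / V _ V: no change
3. o -> e, u -> i / F C0 _: fires at position(s) 7: fuineniagede
surface: fuineniagede

cell MOD=pa, VEL=ol:
underlying: g-innuag-gla
1. 0 -> e / C _ C: inserts after position(s) 3, 7, 8: ginenuagegela
2. f -> v, k -> g, p -> b / V _ V: no change
3. o -> e, u -> i / F C0 _: fires at position(s) 6: gineniagegela
surface: gineniagegela

cell MOD=ta, VEL=pa:
underlying: fu-innuag-pa
1. 0 -> e / C _ C: inserts after position(s) 4, 8: fuinenuagepa
2. f -> v, k -> g, p -> b / V _ V: fires at position(s) 11: fuinenuageba
3. o -> e, u -> i / F C0 _: fires at position(s) 7: fuineniageba
surface: fuineniageba


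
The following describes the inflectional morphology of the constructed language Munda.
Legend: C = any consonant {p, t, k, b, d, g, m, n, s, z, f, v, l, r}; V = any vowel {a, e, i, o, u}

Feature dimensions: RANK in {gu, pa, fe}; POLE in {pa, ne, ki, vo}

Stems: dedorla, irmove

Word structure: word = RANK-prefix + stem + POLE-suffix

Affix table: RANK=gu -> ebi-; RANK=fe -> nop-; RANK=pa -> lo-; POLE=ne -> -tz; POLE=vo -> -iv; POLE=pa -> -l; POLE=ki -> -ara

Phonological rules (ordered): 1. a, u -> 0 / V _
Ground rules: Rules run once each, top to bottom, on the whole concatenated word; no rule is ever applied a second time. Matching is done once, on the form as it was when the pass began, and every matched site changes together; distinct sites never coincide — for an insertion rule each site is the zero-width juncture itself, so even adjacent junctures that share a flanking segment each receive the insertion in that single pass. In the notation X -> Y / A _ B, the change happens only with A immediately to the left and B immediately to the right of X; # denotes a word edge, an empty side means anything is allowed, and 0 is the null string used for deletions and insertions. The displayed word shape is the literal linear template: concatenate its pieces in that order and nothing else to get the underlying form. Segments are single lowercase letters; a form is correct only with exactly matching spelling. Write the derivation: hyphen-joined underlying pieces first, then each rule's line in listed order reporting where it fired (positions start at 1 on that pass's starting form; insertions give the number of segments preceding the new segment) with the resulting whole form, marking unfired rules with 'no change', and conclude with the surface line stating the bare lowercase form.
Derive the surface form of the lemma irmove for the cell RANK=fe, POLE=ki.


underlying: nop-irmove-ara
1. a, u -> 0 / V _: fires at position(s) 10: nopirmovera
surface: nopirmovera


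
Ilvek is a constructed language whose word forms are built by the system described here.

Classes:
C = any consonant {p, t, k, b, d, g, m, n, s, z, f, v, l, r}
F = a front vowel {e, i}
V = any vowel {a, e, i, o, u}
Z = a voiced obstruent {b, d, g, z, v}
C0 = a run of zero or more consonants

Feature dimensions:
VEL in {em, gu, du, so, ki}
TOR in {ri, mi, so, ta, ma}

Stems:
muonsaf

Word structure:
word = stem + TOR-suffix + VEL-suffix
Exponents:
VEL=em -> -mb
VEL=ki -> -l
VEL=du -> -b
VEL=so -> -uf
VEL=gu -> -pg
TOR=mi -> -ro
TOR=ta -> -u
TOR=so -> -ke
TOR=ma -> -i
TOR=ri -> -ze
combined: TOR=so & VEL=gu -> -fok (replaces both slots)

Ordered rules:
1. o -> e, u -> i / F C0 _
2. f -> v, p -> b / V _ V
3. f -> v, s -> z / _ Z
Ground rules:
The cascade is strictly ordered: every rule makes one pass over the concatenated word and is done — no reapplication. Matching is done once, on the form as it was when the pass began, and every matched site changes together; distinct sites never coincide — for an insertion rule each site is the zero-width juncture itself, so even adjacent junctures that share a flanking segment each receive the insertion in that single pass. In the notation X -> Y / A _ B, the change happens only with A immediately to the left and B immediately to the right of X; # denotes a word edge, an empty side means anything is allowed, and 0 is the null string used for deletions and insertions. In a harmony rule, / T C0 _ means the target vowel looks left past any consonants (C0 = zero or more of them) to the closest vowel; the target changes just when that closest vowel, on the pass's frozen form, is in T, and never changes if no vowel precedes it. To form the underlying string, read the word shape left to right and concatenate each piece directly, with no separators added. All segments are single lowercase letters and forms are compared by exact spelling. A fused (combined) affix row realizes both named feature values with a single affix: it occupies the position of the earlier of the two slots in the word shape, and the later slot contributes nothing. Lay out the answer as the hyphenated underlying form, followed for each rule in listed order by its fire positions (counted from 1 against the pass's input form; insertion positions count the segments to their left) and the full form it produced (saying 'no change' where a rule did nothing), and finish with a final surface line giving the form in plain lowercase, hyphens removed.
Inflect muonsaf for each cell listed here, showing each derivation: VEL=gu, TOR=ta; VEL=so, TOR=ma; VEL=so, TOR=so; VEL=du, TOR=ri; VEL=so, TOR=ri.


cell VEL=gu, TOR=ta:
underlying: muonsaf-u-pg
1. o -> e, u -> i / F C0 _: no change
2. f -> v, p -> b / V _ V: fires at position(s) 7: muonsavupg
3. f -> v, s -> z / _ Z: no change
surface: muonsavupg

cell VEL=so, TOR=ma:
underlying: muonsaf-i-uf
1. o -> e, u -> i / F C0 _: fires at position(s) 9: muonsafiif
2. f -> v, p -> b / V _ V: fires at position(s) 7: muonsaviif
3. f -> v, s -> z / _ Z: no change
surface: muonsaviif

cell VEL=so, TOR=so:
underlying: muonsaf-ke-uf
1. o -> e, u -> i / F C0 _: fires at position(s) 10: muonsafkeif
2. f -> v, p -> b / V _ V: no change
3. f -> v, s -> z / _ Z: no change
surface: muonsafkeif

cell VEL=du, TOR=ri:
underlying: muonsaf-ze-b
1. o -> e, u -> i / F C0 _: no change
2. f -> v, p -> b / V _ V: no change
3. f -> v, s -> z / _ Z: fires at position(s) 7: muonsavzeb
surface: muonsavzeb

cell VEL=so, TOR=ri:
underlying: muonsaf-ze-uf
1. o -> e, u -> i / F C0 _: fires at position(s) 10: muonsafzeif
2. f -> v, p -> b / V _ V: no change
3. f -> v, s -> z / _ Z: fires at position(s) 7: muonsavzeif
surface: muonsavzeif


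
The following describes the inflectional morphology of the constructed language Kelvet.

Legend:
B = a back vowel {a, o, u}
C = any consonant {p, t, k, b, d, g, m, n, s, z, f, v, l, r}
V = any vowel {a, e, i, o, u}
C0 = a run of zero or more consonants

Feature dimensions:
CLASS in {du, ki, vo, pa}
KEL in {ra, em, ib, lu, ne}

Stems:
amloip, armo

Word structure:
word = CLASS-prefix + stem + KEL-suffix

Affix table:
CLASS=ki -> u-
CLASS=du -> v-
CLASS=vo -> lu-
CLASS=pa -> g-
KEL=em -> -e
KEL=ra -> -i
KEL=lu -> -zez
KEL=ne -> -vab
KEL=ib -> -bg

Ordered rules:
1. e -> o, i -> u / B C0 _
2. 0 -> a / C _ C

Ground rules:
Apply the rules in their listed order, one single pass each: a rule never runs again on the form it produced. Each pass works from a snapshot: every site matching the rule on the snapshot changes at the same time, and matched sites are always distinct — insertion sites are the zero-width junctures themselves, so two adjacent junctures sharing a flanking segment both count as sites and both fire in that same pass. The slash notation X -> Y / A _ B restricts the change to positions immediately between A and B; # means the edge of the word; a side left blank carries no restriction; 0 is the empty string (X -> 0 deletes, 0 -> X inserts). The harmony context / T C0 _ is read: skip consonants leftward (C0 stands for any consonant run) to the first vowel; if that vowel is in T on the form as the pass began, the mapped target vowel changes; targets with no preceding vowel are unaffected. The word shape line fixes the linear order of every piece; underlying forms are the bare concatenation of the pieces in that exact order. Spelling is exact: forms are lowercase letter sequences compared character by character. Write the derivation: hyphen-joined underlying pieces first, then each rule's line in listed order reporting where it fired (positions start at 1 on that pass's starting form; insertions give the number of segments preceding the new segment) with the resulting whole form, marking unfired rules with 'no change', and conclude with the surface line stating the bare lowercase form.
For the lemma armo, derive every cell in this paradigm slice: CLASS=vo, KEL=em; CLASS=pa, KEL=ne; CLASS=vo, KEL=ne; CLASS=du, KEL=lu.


cell CLASS=vo, KEL=em:
underlying: lu-armo-e
1. e -> o, i -> u / B C0 _: fires at position(s) 7: luarmoo
2. 0 -> a / C _ C: inserts after position(s) 4: luaramoo
surface: luaramoo

cell CLASS=pa, KEL=ne:
underlying: g-armo-vab
1. e -> o, i -> u / B C0 _: no change
2. 0 -> a / C _ C: inserts after position(s) 3: garamovab
surface: garamovab

cell CLASS=vo, KEL=ne:
underlying: lu-armo-vab
1. e -> o, i -> u / B C0 _: no change
2. 0 -> a / C _ C: inserts after position(s) 4: luaramovab
surface: luaramovab

cell CLASS=du, KEL=lu:
underlying: v-armo-zez
1. e -> o, i -> u / B C0 _: fires at position(s) 7: varmozoz
2. 0 -> a / C _ C: inserts after position(s) 3: varamozoz
surface: varamozoz


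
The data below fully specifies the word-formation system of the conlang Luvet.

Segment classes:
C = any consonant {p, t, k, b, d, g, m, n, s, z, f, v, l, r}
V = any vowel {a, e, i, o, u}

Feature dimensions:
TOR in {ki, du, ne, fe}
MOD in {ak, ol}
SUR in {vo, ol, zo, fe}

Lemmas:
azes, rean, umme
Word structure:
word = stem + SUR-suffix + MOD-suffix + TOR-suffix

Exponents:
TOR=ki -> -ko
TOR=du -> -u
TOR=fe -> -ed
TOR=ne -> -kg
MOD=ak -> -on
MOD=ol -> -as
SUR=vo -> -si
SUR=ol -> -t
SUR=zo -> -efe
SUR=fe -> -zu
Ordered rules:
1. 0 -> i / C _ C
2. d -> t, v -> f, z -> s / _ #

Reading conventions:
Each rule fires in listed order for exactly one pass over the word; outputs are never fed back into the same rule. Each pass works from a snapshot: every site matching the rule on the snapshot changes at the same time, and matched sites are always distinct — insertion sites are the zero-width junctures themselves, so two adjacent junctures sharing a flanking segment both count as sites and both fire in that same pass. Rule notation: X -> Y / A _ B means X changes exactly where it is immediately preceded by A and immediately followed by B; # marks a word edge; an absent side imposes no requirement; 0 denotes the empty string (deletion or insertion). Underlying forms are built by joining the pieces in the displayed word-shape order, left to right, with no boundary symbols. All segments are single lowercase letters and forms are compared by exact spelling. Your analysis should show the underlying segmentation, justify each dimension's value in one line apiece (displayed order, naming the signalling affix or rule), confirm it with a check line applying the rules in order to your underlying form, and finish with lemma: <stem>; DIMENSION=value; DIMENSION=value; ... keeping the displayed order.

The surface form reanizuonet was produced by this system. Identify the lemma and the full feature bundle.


underlying: rean-zu-on-ed
TOR=fe - signalled by the affix -ed
MOD=ak - signalled by the affix -on
SUR=fe - signalled by the affix -zu
check: reanzuoned -> reanizuoned -> reanizuonet
lemma: rean; TOR=fe; MOD=ak; SUR=fe


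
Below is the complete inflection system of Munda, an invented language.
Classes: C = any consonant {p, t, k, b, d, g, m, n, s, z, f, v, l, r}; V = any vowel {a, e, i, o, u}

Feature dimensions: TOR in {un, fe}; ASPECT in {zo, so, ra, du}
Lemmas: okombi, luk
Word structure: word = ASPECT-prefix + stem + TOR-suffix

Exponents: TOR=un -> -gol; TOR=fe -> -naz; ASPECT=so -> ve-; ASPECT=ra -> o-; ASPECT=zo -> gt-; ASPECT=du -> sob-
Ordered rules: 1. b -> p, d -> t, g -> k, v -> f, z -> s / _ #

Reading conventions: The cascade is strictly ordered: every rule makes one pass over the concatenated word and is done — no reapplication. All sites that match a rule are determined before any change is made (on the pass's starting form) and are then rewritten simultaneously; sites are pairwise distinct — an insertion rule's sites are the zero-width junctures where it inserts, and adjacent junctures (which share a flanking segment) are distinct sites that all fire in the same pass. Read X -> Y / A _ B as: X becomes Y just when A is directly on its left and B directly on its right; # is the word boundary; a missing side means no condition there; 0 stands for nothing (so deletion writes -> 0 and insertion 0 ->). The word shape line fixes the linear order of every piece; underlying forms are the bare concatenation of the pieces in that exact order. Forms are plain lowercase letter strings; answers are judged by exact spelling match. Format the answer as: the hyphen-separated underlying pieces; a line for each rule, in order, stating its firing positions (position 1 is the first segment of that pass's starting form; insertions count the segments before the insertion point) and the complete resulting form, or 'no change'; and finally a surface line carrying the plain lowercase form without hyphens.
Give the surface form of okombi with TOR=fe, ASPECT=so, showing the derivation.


underlying: ve-okombi-naz
1. b -> p, d -> t, g -> k, v -> f, z -> s / _ #: fires at position(s) 11: veokombinas
surface: veokombinas


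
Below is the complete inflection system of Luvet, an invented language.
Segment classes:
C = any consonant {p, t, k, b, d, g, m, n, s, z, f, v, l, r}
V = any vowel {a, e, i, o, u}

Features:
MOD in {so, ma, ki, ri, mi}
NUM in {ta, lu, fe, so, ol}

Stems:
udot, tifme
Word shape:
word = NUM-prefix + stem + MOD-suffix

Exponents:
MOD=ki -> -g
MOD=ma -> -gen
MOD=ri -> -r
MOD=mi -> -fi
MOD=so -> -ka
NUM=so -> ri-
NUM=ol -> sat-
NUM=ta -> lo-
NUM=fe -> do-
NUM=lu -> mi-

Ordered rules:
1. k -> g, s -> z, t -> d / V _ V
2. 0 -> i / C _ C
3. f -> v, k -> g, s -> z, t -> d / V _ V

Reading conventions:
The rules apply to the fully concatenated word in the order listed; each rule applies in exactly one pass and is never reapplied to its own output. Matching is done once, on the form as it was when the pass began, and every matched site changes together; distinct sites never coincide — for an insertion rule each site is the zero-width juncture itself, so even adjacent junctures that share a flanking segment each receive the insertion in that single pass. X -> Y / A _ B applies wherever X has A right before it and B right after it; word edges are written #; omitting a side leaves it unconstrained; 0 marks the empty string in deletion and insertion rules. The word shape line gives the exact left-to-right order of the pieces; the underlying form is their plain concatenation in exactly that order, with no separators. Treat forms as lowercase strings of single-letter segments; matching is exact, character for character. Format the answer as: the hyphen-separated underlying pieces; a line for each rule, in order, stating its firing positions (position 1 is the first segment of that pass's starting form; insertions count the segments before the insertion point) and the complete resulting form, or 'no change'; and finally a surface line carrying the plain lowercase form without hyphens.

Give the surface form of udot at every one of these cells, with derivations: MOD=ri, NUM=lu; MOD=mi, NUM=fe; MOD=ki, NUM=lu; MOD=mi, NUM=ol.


cell MOD=ri, NUM=lu:
underlying: mi-udot-r
1. k -> g, s -> z, t -> d / V _ V: no change
2. 0 -> i / C _ C: inserts after position(s) 6: miudotir
3. f -> v, k -> g, s -> z, t -> d / V _ V: fires at position(s) 6: miudodir
surface: miudodir

cell MOD=mi, NUM=fe:
underlying: do-udot-fi
1. k -> g, s -> z, t -> d / V _ V: no change
2. 0 -> i / C _ C: inserts after position(s) 6: doudotifi
3. f -> v, k -> g, s -> z, t -> d / V _ V: fires at position(s) 6, 8: doudodivi
surface: doudodivi

cell MOD=ki, NUM=lu:
underlying: mi-udot-g
1. k -> g, s -> z, t -> d / V _ V: no change
2. 0 -> i / C _ C: inserts after position(s) 6: miudotig
3. f -> v, k -> g, s -> z, t -> d / V _ V: fires at position(s) 6: miudodig
surface: miudodig

cell MOD=mi, NUM=ol:
underlying: sat-udot-fi
1. k -> g, s -> z, t -> d / V _ V: fires at position(s) 3: sadudotfi
2. 0 -> i / C _ C: inserts after position(s) 7: sadudotifi
3. f -> v, k -> g, s -> z, t -> d / V _ V: fires at position(s) 7, 9: sadudodivi
surface: sadudodivi


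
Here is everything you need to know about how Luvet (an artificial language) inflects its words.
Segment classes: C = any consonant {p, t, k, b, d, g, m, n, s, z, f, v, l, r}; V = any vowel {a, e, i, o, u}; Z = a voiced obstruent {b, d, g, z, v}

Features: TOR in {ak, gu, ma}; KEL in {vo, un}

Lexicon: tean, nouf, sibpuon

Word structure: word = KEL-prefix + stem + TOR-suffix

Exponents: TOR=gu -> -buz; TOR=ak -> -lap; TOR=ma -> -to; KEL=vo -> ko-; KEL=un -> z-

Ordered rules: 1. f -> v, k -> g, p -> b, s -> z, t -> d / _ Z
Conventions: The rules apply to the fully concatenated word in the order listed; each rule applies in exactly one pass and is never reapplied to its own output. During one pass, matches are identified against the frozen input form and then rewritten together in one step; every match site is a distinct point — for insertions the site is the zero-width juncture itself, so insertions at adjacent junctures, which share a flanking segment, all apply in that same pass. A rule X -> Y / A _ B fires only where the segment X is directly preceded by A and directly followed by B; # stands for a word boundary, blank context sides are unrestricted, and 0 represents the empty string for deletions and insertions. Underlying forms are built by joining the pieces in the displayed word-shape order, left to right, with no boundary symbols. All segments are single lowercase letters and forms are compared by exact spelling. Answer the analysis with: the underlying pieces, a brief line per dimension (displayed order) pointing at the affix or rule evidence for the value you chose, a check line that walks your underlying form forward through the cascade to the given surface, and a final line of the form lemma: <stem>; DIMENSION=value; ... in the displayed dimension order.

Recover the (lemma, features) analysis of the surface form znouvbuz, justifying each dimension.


underlying: z-nouf-buz
TOR=gu - signalled by the affix -buz
KEL=un - signalled by the affix z-
check: znoufbuz -> znouvbuz
lemma: nouf; TOR=gu; KEL=un


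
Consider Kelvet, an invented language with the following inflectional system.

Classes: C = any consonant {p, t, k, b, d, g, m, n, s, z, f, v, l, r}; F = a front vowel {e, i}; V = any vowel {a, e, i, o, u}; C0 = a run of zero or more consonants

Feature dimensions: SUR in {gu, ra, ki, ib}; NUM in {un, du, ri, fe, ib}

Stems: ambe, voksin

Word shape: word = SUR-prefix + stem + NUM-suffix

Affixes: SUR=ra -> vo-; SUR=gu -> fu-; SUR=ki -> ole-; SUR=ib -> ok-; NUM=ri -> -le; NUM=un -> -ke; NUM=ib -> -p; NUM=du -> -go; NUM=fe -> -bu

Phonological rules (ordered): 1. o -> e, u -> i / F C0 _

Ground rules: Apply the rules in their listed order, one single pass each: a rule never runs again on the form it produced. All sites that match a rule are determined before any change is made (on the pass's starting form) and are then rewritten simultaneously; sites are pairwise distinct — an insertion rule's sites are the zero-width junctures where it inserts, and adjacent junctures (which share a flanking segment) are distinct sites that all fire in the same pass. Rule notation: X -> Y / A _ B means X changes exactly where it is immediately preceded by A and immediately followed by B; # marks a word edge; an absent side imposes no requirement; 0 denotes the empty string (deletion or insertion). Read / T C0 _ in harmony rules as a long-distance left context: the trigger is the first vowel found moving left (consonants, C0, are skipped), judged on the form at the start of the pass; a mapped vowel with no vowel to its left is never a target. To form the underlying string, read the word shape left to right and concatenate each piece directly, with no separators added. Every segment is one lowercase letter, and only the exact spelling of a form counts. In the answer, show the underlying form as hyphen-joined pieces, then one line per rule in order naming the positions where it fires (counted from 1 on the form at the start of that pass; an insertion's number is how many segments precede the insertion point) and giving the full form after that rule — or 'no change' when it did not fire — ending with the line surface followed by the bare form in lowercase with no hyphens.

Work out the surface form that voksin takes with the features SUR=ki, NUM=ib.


underlying: ole-voksin-p
1. o -> e, u -> i / F C0 _: fires at position(s) 5: oleveksinp
surface: oleveksinp


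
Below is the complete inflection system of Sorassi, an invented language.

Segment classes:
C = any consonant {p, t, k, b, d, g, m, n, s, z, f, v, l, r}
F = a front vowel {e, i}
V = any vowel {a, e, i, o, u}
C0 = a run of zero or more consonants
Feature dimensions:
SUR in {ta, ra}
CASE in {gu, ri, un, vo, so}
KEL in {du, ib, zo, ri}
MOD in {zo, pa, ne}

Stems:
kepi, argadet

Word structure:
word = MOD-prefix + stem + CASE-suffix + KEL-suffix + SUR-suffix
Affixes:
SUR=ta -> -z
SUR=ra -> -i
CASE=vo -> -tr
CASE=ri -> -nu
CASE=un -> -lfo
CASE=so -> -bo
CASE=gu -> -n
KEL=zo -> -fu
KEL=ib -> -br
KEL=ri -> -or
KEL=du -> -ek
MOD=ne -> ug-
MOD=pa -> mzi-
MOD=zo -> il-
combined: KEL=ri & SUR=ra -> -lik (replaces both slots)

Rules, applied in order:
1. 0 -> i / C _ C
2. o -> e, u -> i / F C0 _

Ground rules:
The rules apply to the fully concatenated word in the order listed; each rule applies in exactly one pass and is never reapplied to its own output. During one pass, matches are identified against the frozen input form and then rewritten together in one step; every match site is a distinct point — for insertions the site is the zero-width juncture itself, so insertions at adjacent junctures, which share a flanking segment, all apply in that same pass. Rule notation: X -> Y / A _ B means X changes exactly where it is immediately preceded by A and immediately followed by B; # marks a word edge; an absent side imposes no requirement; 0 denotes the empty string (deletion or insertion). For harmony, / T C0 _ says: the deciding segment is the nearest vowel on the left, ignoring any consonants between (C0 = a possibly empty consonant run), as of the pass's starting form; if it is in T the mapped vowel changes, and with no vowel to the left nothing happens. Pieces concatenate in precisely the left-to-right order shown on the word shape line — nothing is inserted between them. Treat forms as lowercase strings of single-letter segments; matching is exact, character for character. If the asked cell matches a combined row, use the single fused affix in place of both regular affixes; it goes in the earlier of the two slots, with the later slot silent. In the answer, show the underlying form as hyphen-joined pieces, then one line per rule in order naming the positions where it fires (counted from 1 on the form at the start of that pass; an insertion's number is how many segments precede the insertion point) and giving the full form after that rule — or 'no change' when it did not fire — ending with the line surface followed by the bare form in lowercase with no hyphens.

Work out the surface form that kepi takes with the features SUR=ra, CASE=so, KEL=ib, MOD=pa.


underlying: mzi-kepi-bo-br-i
1. 0 -> i / C _ C: inserts after position(s) 1, 10: mizikepibobiri
2. o -> e, u -> i / F C0 _: fires at position(s) 10: mizikepibebiri
surface: mizikepibebiri


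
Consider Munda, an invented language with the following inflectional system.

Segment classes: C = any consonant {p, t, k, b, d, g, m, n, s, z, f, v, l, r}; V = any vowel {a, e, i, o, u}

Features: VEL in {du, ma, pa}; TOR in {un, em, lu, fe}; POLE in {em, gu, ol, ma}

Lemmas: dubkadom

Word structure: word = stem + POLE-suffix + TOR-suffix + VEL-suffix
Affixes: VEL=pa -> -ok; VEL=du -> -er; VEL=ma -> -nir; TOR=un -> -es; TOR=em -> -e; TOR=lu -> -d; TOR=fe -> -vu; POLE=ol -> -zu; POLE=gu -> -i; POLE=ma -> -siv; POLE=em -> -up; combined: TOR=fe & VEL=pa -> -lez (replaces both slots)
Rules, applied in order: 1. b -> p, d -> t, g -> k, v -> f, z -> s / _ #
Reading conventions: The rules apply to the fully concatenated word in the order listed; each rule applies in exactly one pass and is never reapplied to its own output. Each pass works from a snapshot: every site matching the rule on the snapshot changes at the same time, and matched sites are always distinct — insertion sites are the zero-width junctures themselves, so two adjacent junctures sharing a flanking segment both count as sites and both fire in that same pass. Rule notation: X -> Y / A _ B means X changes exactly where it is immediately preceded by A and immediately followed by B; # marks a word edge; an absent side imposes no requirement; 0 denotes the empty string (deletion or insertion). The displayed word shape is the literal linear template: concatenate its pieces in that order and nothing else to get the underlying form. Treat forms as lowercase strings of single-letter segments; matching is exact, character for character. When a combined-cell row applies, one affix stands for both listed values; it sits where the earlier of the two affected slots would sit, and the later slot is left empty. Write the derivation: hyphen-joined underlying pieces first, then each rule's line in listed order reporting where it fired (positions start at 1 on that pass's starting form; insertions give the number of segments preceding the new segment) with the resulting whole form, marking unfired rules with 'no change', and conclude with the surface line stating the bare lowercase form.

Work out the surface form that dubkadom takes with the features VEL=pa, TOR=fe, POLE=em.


underlying: dubkadom-up-lez
1. b -> p, d -> t, g -> k, v -> f, z -> s / _ #: fires at position(s) 13: dubkadomuples
surface: dubkadomuples
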